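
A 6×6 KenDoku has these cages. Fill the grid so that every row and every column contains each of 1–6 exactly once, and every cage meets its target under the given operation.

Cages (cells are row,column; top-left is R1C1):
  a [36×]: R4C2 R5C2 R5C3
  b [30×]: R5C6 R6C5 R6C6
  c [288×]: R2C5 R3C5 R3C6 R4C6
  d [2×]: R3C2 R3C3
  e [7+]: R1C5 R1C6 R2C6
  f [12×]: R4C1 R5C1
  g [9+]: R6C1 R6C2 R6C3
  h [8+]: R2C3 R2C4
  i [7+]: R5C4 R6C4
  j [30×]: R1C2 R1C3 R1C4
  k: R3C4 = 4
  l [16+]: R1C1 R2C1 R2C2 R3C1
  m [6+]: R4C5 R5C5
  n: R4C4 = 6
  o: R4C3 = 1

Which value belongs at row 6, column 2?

2

Cage k is a single given cell; hence R3C4 = 4.
Cage o is a single given cell; hence R4C3 = 1.
Cage n is given; hence R4C4 = 6.
Cage d's pair has product 2, which forces R3C2 = 1.
Column 3 already has 1, which forces R3C3 = 2.
The 4 cells of cage c must have product 288, so R4C6 = 4.
Cage c needs product 288, which forces R2C5 = 4.
Column 5 already has 4, which forces R5C5 = 1.
Cage m needs two cells with sum 6, so R4C5 = 5.
In row 1, 4 can only go at R1C1, so R1C1 = 4.
Cage f's pair has product 12, leaving R4C1 = 2.
Row 4 already has 2, leaving R4C2 = 3.
Column 1 now contains 4, which forces R5C1 = 6.
Row 5 now contains 6; hence R5C3 = 3.
Column 1 now contains 6; hence R2C1 = 1.
Cage l has sum 16, so R2C2 = 6.
Row 2 already has 6; hence R2C3 = 5.
The 4 cells of cage l must have sum 16, which forces R3C1 = 5.
Cage a needs product 36, leaving R5C2 = 4.
1 is placed in column 1, so R6C1 = 3.
Cage g has sum 9, which forces R6C2 = 2.
2 is placed in row 6, so R6C4 = 5.
2 is placed in row 6, leaving R6C5 = 6.
Row 6 already has 5, so R6C6 = 1.
2 is placed in column 2, which forces R1C2 = 5.
Column 3 now contains 5, which forces R1C3 = 6.
The 3 cells of cage j must have product 30, leaving R1C4 = 1.
Cage e has sum 7; hence R1C5 = 2.
Column 6 already has 1, so R1C6 = 3.
Cage h's pair has sum 8, which forces R2C4 = 3.
Cage e needs sum 7, which forces R2C6 = 2.
Column 5 now contains 6, leaving R3C5 = 3.
The 4 cells of cage c must have product 288, which forces R3C6 = 6.
Column 4 now contains 5, which forces R5C4 = 2.
Cage b has product 30; hence R5C6 = 5.
Row 6 now contains 6; hence R6C3 = 4.
The full grid is 4 5 6 1 2 3 / 1 6 5 3 4 2 / 5 1 2 4 3 6 / 2 3 1 6 5 4 / 6 4 3 2 1 5 / 3 2 4 5 6 1.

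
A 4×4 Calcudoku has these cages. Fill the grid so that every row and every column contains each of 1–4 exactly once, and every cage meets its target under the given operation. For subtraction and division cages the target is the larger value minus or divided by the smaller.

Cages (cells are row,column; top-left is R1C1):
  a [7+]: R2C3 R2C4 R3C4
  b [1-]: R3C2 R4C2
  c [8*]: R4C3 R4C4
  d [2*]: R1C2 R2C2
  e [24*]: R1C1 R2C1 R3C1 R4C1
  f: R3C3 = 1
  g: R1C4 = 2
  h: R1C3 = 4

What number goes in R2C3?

3

Cage h is a single given cell, so R1C3 = 4.
Cage g is given, which forces R1C4 = 2.
Cage f is a single given cell, leaving R3C3 = 1.
Column 3 already has 4; hence R4C3 = 2.
Column 4 already has 2, which forces R4C4 = 4.
2 is placed in row 1, leaving R1C2 = 1.
Cage d's pair has product 2, which forces R2C2 = 2.
Column 3 now contains 2, so R2C3 = 3.
The 3 cells of cage a must have sum 7, which forces R2C4 = 1.
2 is placed in column 2, so R3C2 = 4.
Column 4 now contains 4, so R3C4 = 3.
Column 2 now contains 1, which forces R4C2 = 3.
1 is placed in row 1, leaving R1C1 = 3.
Row 2 already has 2, so R2C1 = 4.
Row 3 now contains 4, so R3C1 = 2.
Row 4 already has 3, leaving R4C1 = 1.
Filled in: 3 1 4 2 / 4 2 3 1 / 2 4 1 3 / 1 3 2 4.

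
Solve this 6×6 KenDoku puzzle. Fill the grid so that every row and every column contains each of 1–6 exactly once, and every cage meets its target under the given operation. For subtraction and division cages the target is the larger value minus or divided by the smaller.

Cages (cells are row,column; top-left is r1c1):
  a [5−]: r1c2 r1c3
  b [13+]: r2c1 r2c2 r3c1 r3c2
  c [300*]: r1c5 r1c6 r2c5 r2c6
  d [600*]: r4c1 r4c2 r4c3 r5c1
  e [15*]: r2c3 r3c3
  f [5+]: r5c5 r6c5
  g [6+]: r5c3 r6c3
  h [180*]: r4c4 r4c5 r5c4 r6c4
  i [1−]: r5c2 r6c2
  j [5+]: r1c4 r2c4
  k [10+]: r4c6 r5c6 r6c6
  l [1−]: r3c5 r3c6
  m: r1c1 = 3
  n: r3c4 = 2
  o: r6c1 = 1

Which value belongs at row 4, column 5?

Cage m is given, so r1c1 = 3.
Cage n is a single given cell; hence r3c4 = 2.
Cage d needs product 600, which forces r5c1 = 5.
Cage o is given, which forces r6c1 = 1.
In row 3, 1 can only go at r3c2, so r3c2 = 1.
1 is placed in column 2, which forces r1c2 = 6.
Cage a's pair has difference 5, so r1c3 = 1.
1 is placed in row 1, so r1c4 = 4.
Column 4 already has 4, which forces r2c4 = 1.
Cage h needs product 180, leaving r4c5 = 2.
2 is placed in column 5; hence r1c5 = 5.
Cage c needs product 300; hence r1c6 = 2.
The 4 cells of cage c must have product 300, leaving r2c5 = 6.
Cage c needs product 300, which forces r2c6 = 5.
Cage f's pair has sum 5, which forces r5c5 = 1.
Cage f needs two cells with sum 5, so r6c5 = 4.
Row 2 already has 5; hence r2c3 = 3.
The 4 cells of cage b must have sum 13, which forces r3c1 = 6.
Cage e needs two cells with product 15, leaving r3c3 = 5.
Column 5 already has 4, leaving r3c5 = 3.
Cage l's pair has difference 1, leaving r3c6 = 4.
6 is placed in column 1, so r4c1 = 4.
4 is placed in row 4, which forces r4c2 = 5.
4 is placed in row 4, so r4c3 = 6.
Row 4 already has 6, leaving r4c4 = 3.
Cage k has sum 10, so r4c6 = 1.
Cage g's pair has sum 6; hence r5c3 = 4.
3 is placed in column 4, leaving r5c4 = 6.
6 is placed in row 5; hence r5c6 = 3.
4 is placed in row 6, which forces r6c3 = 2.
6 is placed in column 4, leaving r6c4 = 5.
Column 6 already has 3, leaving r6c6 = 6.
Column 1 already has 4; hence r2c1 = 2.
Cage b has sum 13, so r2c2 = 4.
Row 5 now contains 3, which forces r5c2 = 2.
2 is placed in row 6, leaving r6c2 = 3.
The full grid is 3 6 1 4 5 2 / 2 4 3 1 6 5 / 6 1 5 2 3 4 / 4 5 6 3 2 1 / 5 2 4 6 1 3 / 1 3 2 5 4 6.

2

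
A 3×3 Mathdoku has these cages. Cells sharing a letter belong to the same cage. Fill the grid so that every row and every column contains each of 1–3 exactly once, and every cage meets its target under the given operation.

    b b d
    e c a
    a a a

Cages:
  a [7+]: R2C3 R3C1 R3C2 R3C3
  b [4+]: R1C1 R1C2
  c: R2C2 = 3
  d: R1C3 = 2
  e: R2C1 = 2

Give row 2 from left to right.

Cage d is a single given cell, which forces R1C3 = 2.
Cage e is given, which forces R2C1 = 2.
Cage c is a single given cell, leaving R2C2 = 3.
Cage a has sum 7, leaving R2C3 = 1.
Column 3 already has 2, leaving R3C3 = 3.
Cage b's pair has sum 4, so R1C1 = 3.
3 is placed in column 2; hence R1C2 = 1.
Row 3 already has 3, which forces R3C1 = 1.
The 4 cells of cage a must have sum 7, so R3C2 = 2.
Completed grid: 3 1 2 / 2 3 1 / 1 2 3.

2 3 1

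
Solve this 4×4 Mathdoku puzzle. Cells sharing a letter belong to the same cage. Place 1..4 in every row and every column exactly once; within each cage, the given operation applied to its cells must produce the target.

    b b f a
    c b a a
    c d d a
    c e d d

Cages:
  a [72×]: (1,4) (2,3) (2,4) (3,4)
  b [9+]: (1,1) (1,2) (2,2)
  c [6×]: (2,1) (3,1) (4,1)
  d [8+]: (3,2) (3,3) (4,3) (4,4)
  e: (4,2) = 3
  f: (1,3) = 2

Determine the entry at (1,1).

4

Cage f is a single given cell, so (1,3) = 2.
The 4 cells of cage a must have product 72, leaving (2,3) = 3.
Cage e is given, leaving (4,2) = 3.
The 3 cells of cage c must have product 6, leaving (3,1) = 3.
Column 1 already has 3; hence (1,1) = 4.
Cage b has sum 9, leaving (1,2) = 1.
Cage a needs product 72, which forces (1,4) = 3.
Cage b needs sum 9, which forces (2,2) = 4.
4 is placed in row 2, so (2,4) = 2.
Column 2 already has 1, so (3,2) = 2.
Column 4 already has 2; hence (3,4) = 4.
Column 4 already has 2; hence (4,4) = 1.
Row 2 now contains 2, leaving (2,1) = 1.
4 is placed in row 3, which forces (3,3) = 1.
1 is placed in row 4, so (4,1) = 2.
1 is placed in row 4, which forces (4,3) = 4.
Completed grid: 4 1 2 3 / 1 4 3 2 / 3 2 1 4 / 2 3 4 1.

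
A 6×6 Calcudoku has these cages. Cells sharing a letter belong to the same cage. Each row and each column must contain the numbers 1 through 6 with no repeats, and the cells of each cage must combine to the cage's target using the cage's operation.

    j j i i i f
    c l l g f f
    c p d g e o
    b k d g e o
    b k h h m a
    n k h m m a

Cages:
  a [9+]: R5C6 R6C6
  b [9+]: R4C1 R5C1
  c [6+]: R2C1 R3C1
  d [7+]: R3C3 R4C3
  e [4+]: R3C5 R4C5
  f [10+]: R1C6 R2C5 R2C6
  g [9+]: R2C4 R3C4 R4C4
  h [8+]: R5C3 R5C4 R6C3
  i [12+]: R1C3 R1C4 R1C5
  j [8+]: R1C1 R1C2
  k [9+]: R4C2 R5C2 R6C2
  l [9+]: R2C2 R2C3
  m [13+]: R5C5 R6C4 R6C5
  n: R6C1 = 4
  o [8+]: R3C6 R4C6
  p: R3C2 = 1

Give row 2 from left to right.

P is a freebie, leaving R3C2 = 1.
Row 3 already has 1, leaving R3C5 = 3.
Column 5 already has 3, which forces R4C5 = 1.
Cage n is given, so R6C1 = 4.
Cage c needs two cells with sum 6, leaving R2C1 = 1.
Cage c needs two cells with sum 6, so R3C1 = 5.
In row 3, 6 can only go at R3C6, so R3C6 = 6.
Column 6 already has 6, which forces R4C6 = 2.
Cage a needs two cells with sum 9, so R5C6 = 4.
The two cells of cage a must have sum 9, leaving R6C6 = 5.
Cage f needs sum 10, so R1C6 = 1.
The 3 cells of cage f must have sum 10, which forces R2C5 = 6.
Column 6 already has 5, leaving R2C6 = 3.
Cage k has sum 9, so R4C2 = 4.
4 is placed in row 4, which forces R4C4 = 3.
Cage m has sum 13; hence R5C5 = 5.
Column 5 now contains 6; hence R6C5 = 2.
Column 5 now contains 2, which forces R1C5 = 4.
4 is placed in column 2, so R2C2 = 5.
Cage l's pair has sum 9, leaving R2C3 = 4.
4 is placed in row 2, so R2C4 = 2.
Cage d needs two cells with sum 7, leaving R3C3 = 2.
Column 4 now contains 2, which forces R3C4 = 4.
3 is placed in row 4; hence R4C1 = 6.
3 is placed in row 4, so R4C3 = 5.
Cage b's pair has sum 9, leaving R5C1 = 3.
The 3 cells of cage k must have sum 9; hence R5C2 = 2.
Cage h needs sum 8, leaving R5C3 = 6.
The 3 cells of cage h must have sum 8, which forces R5C4 = 1.
Row 6 already has 2, which forces R6C2 = 3.
Cage h has sum 8, which forces R6C3 = 1.
Row 6 already has 2; hence R6C4 = 6.
Column 1 already has 3, so R1C1 = 2.
Column 2 now contains 2, which forces R1C2 = 6.
Column 3 now contains 6, leaving R1C3 = 3.
Column 4 now contains 6, which forces R1C4 = 5.
Completed grid: 2 6 3 5 4 1 / 1 5 4 2 6 3 / 5 1 2 4 3 6 / 6 4 5 3 1 2 / 3 2 6 1 5 4 / 4 3 1 6 2 5.

1 5 4 2 6 3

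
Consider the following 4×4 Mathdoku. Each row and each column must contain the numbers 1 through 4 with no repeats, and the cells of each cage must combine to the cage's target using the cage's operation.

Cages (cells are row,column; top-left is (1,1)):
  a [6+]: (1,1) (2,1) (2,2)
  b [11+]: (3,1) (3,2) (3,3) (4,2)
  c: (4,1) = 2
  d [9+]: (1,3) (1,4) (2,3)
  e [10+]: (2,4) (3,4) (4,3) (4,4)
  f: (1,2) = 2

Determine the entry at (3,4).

2

F is a freebie, which forces (1,2) = 2.
Cage c is given; hence (4,1) = 2.
The 3 cells of cage a must have sum 6, so (1,1) = 1.
The 3 cells of cage a must have sum 6; hence (2,1) = 4.
Cage a needs sum 6, which forces (2,2) = 1.
Row 2 already has 4; hence (2,3) = 2.
2 is placed in row 2, leaving (2,4) = 3.
Column 1 now contains 4; hence (3,1) = 3.
Column 2 now contains 1, so (3,2) = 4.
4 is placed in row 3, so (3,3) = 1.
Row 3 now contains 1, so (3,4) = 2.
4 is placed in column 2, which forces (4,2) = 3.
3 is placed in row 4, so (4,3) = 4.
Row 4 already has 4; hence (4,4) = 1.
Column 3 now contains 4, which forces (1,3) = 3.
Column 4 already has 3, so (1,4) = 4.
Filled in: 1 2 3 4 / 4 1 2 3 / 3 4 1 2 / 2 3 4 1.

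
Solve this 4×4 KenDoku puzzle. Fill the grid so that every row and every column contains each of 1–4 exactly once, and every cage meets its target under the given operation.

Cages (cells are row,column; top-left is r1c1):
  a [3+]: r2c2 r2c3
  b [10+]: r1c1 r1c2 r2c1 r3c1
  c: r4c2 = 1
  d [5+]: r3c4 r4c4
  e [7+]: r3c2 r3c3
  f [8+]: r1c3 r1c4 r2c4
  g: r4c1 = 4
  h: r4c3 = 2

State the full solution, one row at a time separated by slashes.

Cage g is given, which forces r4c1 = 4.
Cage c is given, so r4c2 = 1.
H is a freebie; hence r4c3 = 2.
Row 4 already has 2, leaving r4c4 = 3.
The 4 cells of cage b must have sum 10, leaving r1c2 = 4.
Cage f needs sum 8, so r1c3 = 3.
4 is placed in row 1, so r1c4 = 1.
Column 2 already has 1, which forces r2c2 = 2.
Column 3 already has 2, so r2c3 = 1.
Column 4 now contains 1; hence r2c4 = 4.
Column 2 already has 4, leaving r3c2 = 3.
3 is placed in column 3, leaving r3c3 = 4.
Cage d needs two cells with sum 5, which forces r3c4 = 2.
Row 1 already has 1, leaving r1c1 = 2.
Row 2 already has 1, which forces r2c1 = 3.
Row 3 now contains 2, which forces r3c1 = 1.

2 4 3 1 / 3 2 1 4 / 1 3 4 2 / 4 1 2 3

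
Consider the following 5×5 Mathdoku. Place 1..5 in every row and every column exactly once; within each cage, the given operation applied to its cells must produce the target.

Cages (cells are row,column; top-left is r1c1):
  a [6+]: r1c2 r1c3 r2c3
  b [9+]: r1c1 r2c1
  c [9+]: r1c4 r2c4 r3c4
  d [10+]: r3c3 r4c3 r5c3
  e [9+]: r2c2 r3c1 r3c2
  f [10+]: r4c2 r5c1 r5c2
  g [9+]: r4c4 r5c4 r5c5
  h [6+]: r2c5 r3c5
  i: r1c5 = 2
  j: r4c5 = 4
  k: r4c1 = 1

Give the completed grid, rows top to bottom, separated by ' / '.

4 1 3 5 2 / 5 4 2 3 1 / 3 2 4 1 5 / 1 3 5 2 4 / 2 5 1 4 3

Cage i is a single given cell, leaving r1c5 = 2.
Cage k is given, so r4c1 = 1.
Cage j is a single given cell, leaving r4c5 = 4.
Column 5 needs a 3, and only r5c5 is open for it.
Column 1 needs a 3, and only r3c1 is open for it.
The only place for 3 in row 2 is r2c4.
In row 4, 2 can only go at r4c4, so r4c4 = 2.
The 3 cells of cage g must have sum 9, leaving r5c4 = 4.
Cage f has sum 10; hence r4c2 = 3.
Row 4 now contains 3, which forces r4c3 = 5.
Column 2 already has 3; hence r1c2 = 1.
1 is placed in row 1; hence r1c4 = 5.
The 3 cells of cage d must have sum 10; hence r3c3 = 4.
Column 4 already has 5; hence r3c4 = 1.
Row 3 now contains 1; hence r3c5 = 5.
The 3 cells of cage d must have sum 10, leaving r5c3 = 1.
5 is placed in row 1, so r1c1 = 4.
Column 3 now contains 4, which forces r1c3 = 3.
The two cells of cage b must have sum 9, so r2c1 = 5.
The 3 cells of cage e must have sum 9, so r2c2 = 4.
Column 3 already has 1; hence r2c3 = 2.
Column 5 now contains 5, leaving r2c5 = 1.
Row 3 now contains 5, leaving r3c2 = 2.
Column 1 already has 5, leaving r5c1 = 2.
Column 2 now contains 2; hence r5c2 = 5.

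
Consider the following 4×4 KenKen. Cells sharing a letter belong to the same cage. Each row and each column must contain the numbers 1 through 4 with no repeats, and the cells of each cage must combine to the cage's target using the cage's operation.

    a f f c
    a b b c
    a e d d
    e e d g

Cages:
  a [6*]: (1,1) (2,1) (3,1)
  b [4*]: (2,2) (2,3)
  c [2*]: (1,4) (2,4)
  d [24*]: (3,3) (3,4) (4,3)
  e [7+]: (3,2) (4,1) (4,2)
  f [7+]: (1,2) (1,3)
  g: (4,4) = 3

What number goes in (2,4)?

Cage g is given, so (4,4) = 3.
The 3 cells of cage d must have product 24; hence (3,3) = 3.
The two cells of cage f must have sum 7, so (1,2) = 3.
Column 3 now contains 3, leaving (1,3) = 4.
4 is placed in column 3, so (2,3) = 1.
Row 2 now contains 1, which forces (2,4) = 2.
Column 4 now contains 2, so (3,4) = 4.
4 is placed in column 3, leaving (4,3) = 2.
Column 4 now contains 2; hence (1,4) = 1.
2 is placed in row 2, so (2,1) = 3.
Row 2 now contains 1, which forces (2,2) = 4.
The 3 cells of cage e must have sum 7; hence (3,2) = 2.
Column 2 now contains 4, which forces (4,2) = 1.
Row 1 already has 1, so (1,1) = 2.
Row 3 already has 2, so (3,1) = 1.
1 is placed in row 4, so (4,1) = 4.
Filled in: 2 3 4 1 / 3 4 1 2 / 1 2 3 4 / 4 1 2 3.

2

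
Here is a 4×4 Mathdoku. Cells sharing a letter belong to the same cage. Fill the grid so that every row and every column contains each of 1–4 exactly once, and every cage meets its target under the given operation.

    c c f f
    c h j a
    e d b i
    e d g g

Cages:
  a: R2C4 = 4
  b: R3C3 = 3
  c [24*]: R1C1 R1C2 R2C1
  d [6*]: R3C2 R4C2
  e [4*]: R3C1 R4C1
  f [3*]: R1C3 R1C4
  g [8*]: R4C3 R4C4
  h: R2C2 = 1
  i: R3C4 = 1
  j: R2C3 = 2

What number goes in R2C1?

H is a freebie, leaving R2C2 = 1.
Cage j is a single given cell, so R2C3 = 2.
Cage a is a single given cell, which forces R2C4 = 4.
B is a freebie, leaving R3C3 = 3.
I is a freebie, so R3C4 = 1.
Column 3 now contains 2; hence R4C3 = 4.
4 is placed in column 4, leaving R4C4 = 2.
Column 3 now contains 3, leaving R1C3 = 1.
1 is placed in column 4, which forces R1C4 = 3.
Row 2 now contains 4, so R2C1 = 3.
Row 3 now contains 1, leaving R3C1 = 4.
Row 3 now contains 3; hence R3C2 = 2.
4 is placed in row 4; hence R4C1 = 1.
Row 4 now contains 2, leaving R4C2 = 3.
Column 1 now contains 4, so R1C1 = 2.
2 is placed in column 2; hence R1C2 = 4.
Filled in: 2 4 1 3 / 3 1 2 4 / 4 2 3 1 / 1 3 4 2.

3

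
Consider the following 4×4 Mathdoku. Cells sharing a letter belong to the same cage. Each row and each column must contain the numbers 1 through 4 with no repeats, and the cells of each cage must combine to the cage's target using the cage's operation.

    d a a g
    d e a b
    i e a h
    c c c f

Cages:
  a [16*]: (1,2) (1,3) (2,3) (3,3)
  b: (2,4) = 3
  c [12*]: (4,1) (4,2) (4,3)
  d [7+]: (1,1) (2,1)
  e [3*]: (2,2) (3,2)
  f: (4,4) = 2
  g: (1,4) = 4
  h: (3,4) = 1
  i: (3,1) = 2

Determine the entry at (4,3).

3

Cage a needs product 16, which forces (1,2) = 2.
G is a freebie, so (1,4) = 4.
Cage b is given, so (2,4) = 3.
I is a freebie, so (3,1) = 2.
Cage h is a single given cell, leaving (3,4) = 1.
Cage f is given; hence (4,4) = 2.
Row 1 already has 4, so (1,1) = 3.
Row 1 already has 4, leaving (1,3) = 1.
3 is placed in row 2, leaving (2,1) = 4.
3 is placed in row 2, leaving (2,2) = 1.
The 4 cells of cage a must have product 16; hence (2,3) = 2.
Row 3 now contains 1, leaving (3,2) = 3.
Row 3 now contains 1; hence (3,3) = 4.
Column 1 already has 4, leaving (4,1) = 1.
Column 2 already has 3; hence (4,2) = 4.
Column 3 now contains 4, which forces (4,3) = 3.
Filled in: 3 2 1 4 / 4 1 2 3 / 2 3 4 1 / 1 4 3 2.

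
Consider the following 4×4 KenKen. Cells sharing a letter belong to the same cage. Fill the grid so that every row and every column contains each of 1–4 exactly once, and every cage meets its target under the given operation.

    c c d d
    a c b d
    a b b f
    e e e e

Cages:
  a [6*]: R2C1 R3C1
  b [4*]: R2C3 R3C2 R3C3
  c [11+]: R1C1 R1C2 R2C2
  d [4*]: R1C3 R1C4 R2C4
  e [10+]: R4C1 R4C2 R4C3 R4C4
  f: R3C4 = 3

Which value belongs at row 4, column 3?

3

Cage c has sum 11, leaving R1C1 = 4.
Cage c needs sum 11, leaving R1C2 = 3.
4 is placed in row 1, so R1C4 = 1.
Cage c has sum 11, so R2C2 = 4.
1 is placed in column 4, so R2C4 = 2.
F is a freebie; hence R3C4 = 3.
Column 4 now contains 3, so R4C4 = 4.
1 is placed in row 1, so R1C3 = 2.
Row 2 now contains 2; hence R2C1 = 3.
Row 2 now contains 2, leaving R2C3 = 1.
Row 3 now contains 3; hence R3C1 = 2.
Cage b has product 4, so R3C2 = 1.
Cage b has product 4, which forces R3C3 = 4.
Column 1 already has 2, which forces R4C1 = 1.
1 is placed in column 2, so R4C2 = 2.
1 is placed in column 3; hence R4C3 = 3.
The full grid is 4 3 2 1 / 3 4 1 2 / 2 1 4 3 / 1 2 3 4.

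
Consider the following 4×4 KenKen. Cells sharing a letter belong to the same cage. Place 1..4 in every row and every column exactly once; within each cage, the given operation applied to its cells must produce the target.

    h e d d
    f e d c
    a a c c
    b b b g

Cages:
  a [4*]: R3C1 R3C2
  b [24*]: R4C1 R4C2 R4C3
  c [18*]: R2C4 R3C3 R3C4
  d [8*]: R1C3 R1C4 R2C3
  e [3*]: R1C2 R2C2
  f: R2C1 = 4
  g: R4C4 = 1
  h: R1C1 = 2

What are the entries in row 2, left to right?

Cage h is a single given cell, leaving R1C1 = 2.
F is a freebie; hence R2C1 = 4.
Cage c needs product 18; hence R2C4 = 3.
Column 1 now contains 4, leaving R3C1 = 1.
Row 3 now contains 1, which forces R3C2 = 4.
The 3 cells of cage c must have product 18, leaving R3C3 = 3.
The 3 cells of cage c must have product 18, so R3C4 = 2.
Column 1 now contains 4, so R4C1 = 3.
3 is placed in row 4; hence R4C2 = 2.
2 is placed in row 4; hence R4C3 = 4.
G is a freebie; hence R4C4 = 1.
Cage e needs two cells with product 3, which forces R1C2 = 3.
Column 3 now contains 4, which forces R1C3 = 1.
Column 4 already has 1, so R1C4 = 4.
Row 2 now contains 3, so R2C2 = 1.
Cage d has product 8, which forces R2C3 = 2.
The full grid is 2 3 1 4 / 4 1 2 3 / 1 4 3 2 / 3 2 4 1.

4 1 2 3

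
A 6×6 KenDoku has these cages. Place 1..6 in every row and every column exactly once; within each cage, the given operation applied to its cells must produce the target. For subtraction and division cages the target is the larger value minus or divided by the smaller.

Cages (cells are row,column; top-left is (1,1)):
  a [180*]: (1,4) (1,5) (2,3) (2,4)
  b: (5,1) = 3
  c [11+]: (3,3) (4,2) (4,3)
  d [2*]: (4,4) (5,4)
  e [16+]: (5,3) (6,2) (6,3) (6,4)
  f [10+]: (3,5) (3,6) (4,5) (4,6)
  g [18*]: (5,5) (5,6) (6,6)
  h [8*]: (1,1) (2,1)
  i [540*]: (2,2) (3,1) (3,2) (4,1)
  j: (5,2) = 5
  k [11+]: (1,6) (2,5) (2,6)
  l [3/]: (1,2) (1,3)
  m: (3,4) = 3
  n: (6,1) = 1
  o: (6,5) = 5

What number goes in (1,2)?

1

Cage m is given, so (3,4) = 3.
Cage b is given, leaving (5,1) = 3.
Cage j is given; hence (5,2) = 5.
Cage n is a single given cell, which forces (6,1) = 1.
O is a freebie, which forces (6,5) = 5.
Cage i has product 540, so (2,2) = 3.
Cage i has product 540, leaving (3,1) = 5.
Column 2 already has 5; hence (3,2) = 6.
The 4 cells of cage i must have product 540, leaving (4,1) = 6.
Cage e needs sum 16, leaving (5,3) = 4.
Cage g needs product 18, which forces (6,6) = 3.
Cage c needs sum 11, leaving (3,3) = 2.
Cage c has sum 11, which forces (4,2) = 4.
The 3 cells of cage c must have sum 11, which forces (4,3) = 5.
4 is placed in column 2; hence (6,2) = 2.
Column 3 now contains 2, leaving (6,3) = 6.
Row 6 already has 6, leaving (6,4) = 4.
2 is placed in column 2; hence (1,2) = 1.
6 is placed in column 3, leaving (1,3) = 3.
The 4 cells of cage a must have product 180, which forces (1,4) = 5.
Cage a needs product 180; hence (1,5) = 6.
6 is placed in column 3, which forces (2,3) = 1.
Cage a needs product 180, so (2,4) = 6.
Cage f has sum 10, so (4,5) = 3.
Cage f has sum 10, which forces (4,6) = 2.
6 is placed in column 5; hence (5,5) = 1.
1 is placed in row 5, leaving (5,6) = 6.
Column 6 already has 2, which forces (1,6) = 4.
The 3 cells of cage k must have sum 11, leaving (2,5) = 2.
Cage k needs sum 11, leaving (2,6) = 5.
Column 5 now contains 1, so (3,5) = 4.
The 4 cells of cage f must have sum 10, which forces (3,6) = 1.
2 is placed in row 4, so (4,4) = 1.
1 is placed in row 5, so (5,4) = 2.
Row 1 already has 4, which forces (1,1) = 2.
2 is placed in row 2; hence (2,1) = 4.
Completed grid: 2 1 3 5 6 4 / 4 3 1 6 2 5 / 5 6 2 3 4 1 / 6 4 5 1 3 2 / 3 5 4 2 1 6 / 1 2 6 4 5 3.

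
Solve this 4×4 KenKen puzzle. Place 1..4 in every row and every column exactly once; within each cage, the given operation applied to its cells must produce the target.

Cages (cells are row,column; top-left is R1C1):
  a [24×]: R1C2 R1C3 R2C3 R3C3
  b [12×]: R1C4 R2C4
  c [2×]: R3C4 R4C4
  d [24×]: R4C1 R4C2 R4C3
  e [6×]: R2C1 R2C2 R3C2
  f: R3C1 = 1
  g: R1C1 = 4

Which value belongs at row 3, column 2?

3

Cage g is given, leaving R1C1 = 4.
4 is placed in row 1, which forces R1C4 = 3.
Column 4 now contains 3, so R2C4 = 4.
Cage f is a single given cell, so R3C1 = 1.
Row 3 now contains 1, which forces R3C4 = 2.
Column 4 already has 2, so R4C4 = 1.
Cage e has product 6, so R2C1 = 2.
Cage e has product 6, which forces R2C2 = 1.
The 4 cells of cage a must have product 24; hence R2C3 = 3.
Row 3 already has 2, so R3C2 = 3.
The 4 cells of cage a must have product 24; hence R3C3 = 4.
Column 1 now contains 2, so R4C1 = 3.
Column 3 now contains 4, so R4C3 = 2.
1 is placed in column 2; hence R1C2 = 2.
2 is placed in column 3, so R1C3 = 1.
Row 4 already has 2, so R4C2 = 4.
Filled in: 4 2 1 3 / 2 1 3 4 / 1 3 4 2 / 3 4 2 1.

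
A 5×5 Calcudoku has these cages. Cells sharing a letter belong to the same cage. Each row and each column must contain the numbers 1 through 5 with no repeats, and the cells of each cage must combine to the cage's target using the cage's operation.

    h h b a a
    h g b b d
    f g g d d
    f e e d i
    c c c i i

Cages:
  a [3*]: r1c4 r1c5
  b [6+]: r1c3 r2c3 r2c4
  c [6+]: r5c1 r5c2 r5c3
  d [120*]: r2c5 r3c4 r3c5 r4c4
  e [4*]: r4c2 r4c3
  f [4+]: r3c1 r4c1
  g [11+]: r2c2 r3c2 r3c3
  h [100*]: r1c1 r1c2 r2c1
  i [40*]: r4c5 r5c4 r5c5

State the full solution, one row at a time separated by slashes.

The 3 cells of cage h must have product 100; hence r1c1 = 4.
The 3 cells of cage h must have product 100, so r1c2 = 5.
Cage h needs product 100, which forces r2c1 = 5.
In row 1, 2 can only go at r1c3, so r1c3 = 2.
The only place for 1 in row 3 is r3c1.
Column 1 already has 1, leaving r4c1 = 3.
3 is placed in column 1; hence r5c1 = 2.
Cage i has product 40; hence r4c5 = 2.
The 4 cells of cage d must have product 120, leaving r3c4 = 2.
Row 2 needs a 2, and only r2c2 is open for it.
The 3 cells of cage g must have sum 11, so r3c2 = 4.
The 3 cells of cage g must have sum 11, leaving r3c3 = 5.
5 is placed in row 3, which forces r3c5 = 3.
Column 2 already has 4, leaving r4c2 = 1.
1 is placed in row 4, so r4c3 = 4.
4 is placed in row 4, leaving r4c4 = 5.
Column 2 already has 1; hence r5c2 = 3.
Row 5 already has 3, leaving r5c3 = 1.
Column 4 already has 5, leaving r5c4 = 4.
Row 5 already has 4; hence r5c5 = 5.
The two cells of cage a must have product 3; hence r1c4 = 3.
Column 5 already has 3, so r1c5 = 1.
Column 3 now contains 1, so r2c3 = 3.
Cage b needs sum 6; hence r2c4 = 1.
Column 5 already has 3; hence r2c5 = 4.

4 5 2 3 1 / 5 2 3 1 4 / 1 4 5 2 3 / 3 1 4 5 2 / 2 3 1 4 5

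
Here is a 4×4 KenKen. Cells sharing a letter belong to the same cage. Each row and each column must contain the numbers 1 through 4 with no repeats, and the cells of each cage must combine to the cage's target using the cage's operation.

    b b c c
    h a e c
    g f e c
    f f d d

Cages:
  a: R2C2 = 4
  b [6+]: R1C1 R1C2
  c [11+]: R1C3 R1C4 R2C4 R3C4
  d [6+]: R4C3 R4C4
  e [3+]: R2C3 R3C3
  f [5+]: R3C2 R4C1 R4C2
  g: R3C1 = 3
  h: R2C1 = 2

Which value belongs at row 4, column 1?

Cage h is a single given cell, so R2C1 = 2.
A is a freebie, which forces R2C2 = 4.
Row 2 now contains 2, so R2C3 = 1.
Row 2 now contains 1, so R2C4 = 3.
Cage g is a single given cell, which forces R3C1 = 3.
Column 3 now contains 1, leaving R3C3 = 2.
Column 1 now contains 2, which forces R4C1 = 1.
Row 4 already has 1, leaving R4C2 = 3.
Column 3 already has 2, which forces R4C3 = 4.
4 is placed in row 4, which forces R4C4 = 2.
Column 1 now contains 2, which forces R1C1 = 4.
4 is placed in column 2, so R1C2 = 2.
Column 3 already has 4, leaving R1C3 = 3.
Row 1 now contains 4, so R1C4 = 1.
Row 3 now contains 2; hence R3C2 = 1.
1 is placed in column 4; hence R3C4 = 4.
Completed grid: 4 2 3 1 / 2 4 1 3 / 3 1 2 4 / 1 3 4 2.

1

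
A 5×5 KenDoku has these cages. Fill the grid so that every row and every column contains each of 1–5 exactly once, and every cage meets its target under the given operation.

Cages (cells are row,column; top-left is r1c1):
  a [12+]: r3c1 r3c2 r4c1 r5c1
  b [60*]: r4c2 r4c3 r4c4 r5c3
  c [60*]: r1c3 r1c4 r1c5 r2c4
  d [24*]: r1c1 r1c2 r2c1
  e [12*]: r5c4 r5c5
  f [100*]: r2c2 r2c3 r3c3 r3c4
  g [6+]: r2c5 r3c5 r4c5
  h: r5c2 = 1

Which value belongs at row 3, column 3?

4

Cage h is given, leaving r5c2 = 1.
The only place for 5 in column 5 is r1c5.
Column 5 needs a 4, and only r5c5 is open for it.
Row 5 already has 4, leaving r5c4 = 3.
The 4 cells of cage c must have product 60, so r1c3 = 3.
The 3 cells of cage d must have product 24; hence r2c1 = 3.
Cage b needs product 60, leaving r4c2 = 3.
The 3 cells of cage g must have sum 6, leaving r3c5 = 3.
Row 1 needs a 1, and only r1c4 is open for it.
1 is placed in column 4, leaving r2c4 = 4.
Column 4 now contains 4, which forces r4c4 = 2.
Row 4 now contains 2, which forces r4c5 = 1.
1 is placed in column 5, so r2c5 = 2.
The 4 cells of cage a must have sum 12; hence r3c1 = 1.
Column 4 now contains 2; hence r3c4 = 5.
1 is placed in row 4, so r4c3 = 5.
Cage b needs product 60, so r5c3 = 2.
Row 2 already has 2, so r2c2 = 5.
Column 3 already has 5, leaving r2c3 = 1.
Cage a has sum 12, so r3c2 = 2.
Column 3 already has 2, which forces r3c3 = 4.
Row 4 now contains 5; hence r4c1 = 4.
2 is placed in row 5, leaving r5c1 = 5.
Column 1 now contains 4, which forces r1c1 = 2.
Column 2 already has 2, leaving r1c2 = 4.
Filled in: 2 4 3 1 5 / 3 5 1 4 2 / 1 2 4 5 3 / 4 3 5 2 1 / 5 1 2 3 4.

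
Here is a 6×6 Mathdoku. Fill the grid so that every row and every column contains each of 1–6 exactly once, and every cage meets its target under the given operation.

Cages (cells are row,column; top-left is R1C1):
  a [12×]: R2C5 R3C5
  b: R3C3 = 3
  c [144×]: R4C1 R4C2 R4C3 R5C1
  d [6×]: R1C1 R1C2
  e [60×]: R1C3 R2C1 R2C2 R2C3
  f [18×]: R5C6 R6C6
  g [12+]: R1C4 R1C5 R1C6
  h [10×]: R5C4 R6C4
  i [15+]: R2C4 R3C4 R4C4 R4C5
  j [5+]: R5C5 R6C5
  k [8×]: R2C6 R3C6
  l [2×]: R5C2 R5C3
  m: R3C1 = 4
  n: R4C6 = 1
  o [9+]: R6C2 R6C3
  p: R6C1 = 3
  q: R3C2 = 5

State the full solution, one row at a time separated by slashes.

1 6 2 4 3 5 / 5 1 6 3 2 4 / 4 5 3 1 6 2 / 2 3 4 6 5 1 / 6 2 1 5 4 3 / 3 4 5 2 1 6

Cage m is given; hence R3C1 = 4.
Cage q is given, leaving R3C2 = 5.
B is a freebie, which forces R3C3 = 3.
4 is placed in row 3, leaving R3C6 = 2.
N is a freebie; hence R4C6 = 1.
P is a freebie, leaving R6C1 = 3.
Row 6 now contains 3, leaving R6C6 = 6.
Cage a needs two cells with product 12, which forces R2C5 = 2.
Column 6 now contains 2, leaving R2C6 = 4.
Row 3 now contains 2, which forces R3C5 = 6.
Cage c needs product 144; hence R4C2 = 3.
Cage c has product 144, leaving R4C3 = 4.
4 is placed in row 4, leaving R4C5 = 5.
Column 6 now contains 6, leaving R5C6 = 3.
Row 6 now contains 6, so R6C2 = 4.
The two cells of cage o must have sum 9, leaving R6C3 = 5.
5 is placed in row 6, which forces R6C4 = 2.
Row 6 now contains 4; hence R6C5 = 1.
Cage e has product 60, which forces R1C3 = 2.
Column 6 now contains 3; hence R1C6 = 5.
The 4 cells of cage e must have product 60, which forces R2C1 = 5.
Cage i needs sum 15, which forces R2C4 = 3.
Row 3 now contains 6, which forces R3C4 = 1.
Column 4 already has 2, which forces R4C4 = 6.
Column 3 now contains 2, leaving R5C3 = 1.
Column 4 already has 2; hence R5C4 = 5.
1 is placed in column 5, leaving R5C5 = 4.
Column 4 already has 3, so R1C4 = 4.
Column 5 now contains 4; hence R1C5 = 3.
Cage e has product 60; hence R2C2 = 1.
1 is placed in column 3; hence R2C3 = 6.
Row 4 now contains 6, so R4C1 = 2.
The 4 cells of cage c must have product 144; hence R5C1 = 6.
Row 5 already has 1; hence R5C2 = 2.
Column 1 already has 6; hence R1C1 = 1.
1 is placed in column 2; hence R1C2 = 6.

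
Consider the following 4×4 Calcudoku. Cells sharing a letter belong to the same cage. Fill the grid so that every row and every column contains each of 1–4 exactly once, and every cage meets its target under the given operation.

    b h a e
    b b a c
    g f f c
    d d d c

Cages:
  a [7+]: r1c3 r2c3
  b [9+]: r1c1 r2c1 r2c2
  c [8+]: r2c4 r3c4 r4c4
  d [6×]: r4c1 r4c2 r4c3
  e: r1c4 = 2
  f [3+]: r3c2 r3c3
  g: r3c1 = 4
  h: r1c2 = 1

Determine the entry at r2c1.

H is a freebie, which forces r1c2 = 1.
E is a freebie, so r1c4 = 2.
Cage g is given; hence r3c1 = 4.
Column 2 now contains 1; hence r3c2 = 2.
Row 3 now contains 2, so r3c3 = 1.
1 is placed in row 3, so r3c4 = 3.
Column 2 now contains 2; hence r4c2 = 3.
3 is placed in row 4, so r4c3 = 2.
Column 1 already has 4, which forces r1c1 = 3.
3 is placed in row 1, which forces r1c3 = 4.
The 3 cells of cage b must have sum 9, leaving r2c1 = 2.
3 is placed in column 2, so r2c2 = 4.
4 is placed in column 3, which forces r2c3 = 3.
Row 2 now contains 4; hence r2c4 = 1.
Row 4 now contains 2, leaving r4c1 = 1.
Column 4 already has 1, leaving r4c4 = 4.
The full grid is 3 1 4 2 / 2 4 3 1 / 4 2 1 3 / 1 3 2 4.

2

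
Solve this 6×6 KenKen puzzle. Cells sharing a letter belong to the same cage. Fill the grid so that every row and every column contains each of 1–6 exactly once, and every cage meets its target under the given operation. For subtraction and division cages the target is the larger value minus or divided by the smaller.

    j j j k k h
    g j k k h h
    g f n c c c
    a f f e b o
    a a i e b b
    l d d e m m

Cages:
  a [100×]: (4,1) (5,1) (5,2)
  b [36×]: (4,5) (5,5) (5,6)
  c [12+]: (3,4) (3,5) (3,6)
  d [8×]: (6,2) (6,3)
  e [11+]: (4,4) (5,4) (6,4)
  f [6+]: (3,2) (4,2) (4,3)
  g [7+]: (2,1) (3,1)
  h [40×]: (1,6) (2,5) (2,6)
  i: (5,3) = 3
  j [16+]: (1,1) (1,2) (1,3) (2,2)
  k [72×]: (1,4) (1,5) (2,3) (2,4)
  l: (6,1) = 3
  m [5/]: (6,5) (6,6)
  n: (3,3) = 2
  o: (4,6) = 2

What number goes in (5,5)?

N is a freebie, which forces (3,3) = 2.
Cage a has product 100; hence (4,1) = 5.
Cage o is given, so (4,6) = 2.
Cage a has product 100, leaving (5,1) = 4.
The 3 cells of cage a must have product 100, leaving (5,2) = 5.
Cage i is given, leaving (5,3) = 3.
Row 5 now contains 3; hence (5,6) = 6.
L is a freebie, leaving (6,1) = 3.
Column 3 now contains 2; hence (6,3) = 4.
The 3 cells of cage h must have product 40, leaving (2,5) = 2.
Cage f has sum 6; hence (3,2) = 1.
The 3 cells of cage f must have sum 6; hence (4,2) = 4.
3 is placed in column 3, so (4,3) = 1.
Row 4 now contains 4; hence (4,4) = 3.
Row 4 now contains 3; hence (4,5) = 6.
Column 5 now contains 2, so (5,5) = 1.
Row 6 now contains 4, which forces (6,2) = 2.
1 is placed in column 5, leaving (6,5) = 5.
Row 6 now contains 5, which forces (6,6) = 1.
Cage k needs product 72, so (1,5) = 3.
The two cells of cage g must have sum 7, which forces (2,1) = 1.
1 is placed in column 3; hence (2,3) = 6.
1 is placed in row 2, which forces (2,4) = 4.
Row 2 already has 4, which forces (2,6) = 5.
Row 3 already has 1; hence (3,1) = 6.
4 is placed in column 4, leaving (3,4) = 5.
3 is placed in column 5, so (3,5) = 4.
Row 3 now contains 4, leaving (3,6) = 3.
Row 5 now contains 1, which forces (5,4) = 2.
Row 6 now contains 5, leaving (6,4) = 6.
1 is placed in column 1, so (1,1) = 2.
3 is placed in row 1, leaving (1,2) = 6.
Column 3 already has 6, leaving (1,3) = 5.
4 is placed in column 4, so (1,4) = 1.
5 is placed in column 6; hence (1,6) = 4.
6 is placed in row 2, so (2,2) = 3.
Filled in: 2 6 5 1 3 4 / 1 3 6 4 2 5 / 6 1 2 5 4 3 / 5 4 1 3 6 2 / 4 5 3 2 1 6 / 3 2 4 6 5 1.

1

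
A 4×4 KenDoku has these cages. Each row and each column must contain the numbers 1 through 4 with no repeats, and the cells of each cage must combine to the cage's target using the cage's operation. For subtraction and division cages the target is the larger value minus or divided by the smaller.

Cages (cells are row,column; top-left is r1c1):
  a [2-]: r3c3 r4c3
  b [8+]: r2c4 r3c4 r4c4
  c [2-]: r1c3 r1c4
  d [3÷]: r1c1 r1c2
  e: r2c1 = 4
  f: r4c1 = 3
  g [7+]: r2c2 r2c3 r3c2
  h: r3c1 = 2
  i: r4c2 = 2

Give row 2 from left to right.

E is a freebie; hence r2c1 = 4.
Cage h is a single given cell; hence r3c1 = 2.
F is a freebie, which forces r4c1 = 3.
Cage i is a single given cell, leaving r4c2 = 2.
3 is placed in column 1; hence r1c1 = 1.
The two cells of cage d must have quotient 3, leaving r1c2 = 3.
Cage g needs sum 7, leaving r2c2 = 1.
Row 2 already has 1; hence r2c4 = 3.
Column 2 already has 3, so r3c2 = 4.
Cage a's pair has difference 2, which forces r3c3 = 3.
Row 3 now contains 4; hence r3c4 = 1.
Cage a needs two cells with difference 2, which forces r4c3 = 1.
Column 4 now contains 1, so r4c4 = 4.
The two cells of cage c must have difference 2, leaving r1c3 = 4.
4 is placed in column 4; hence r1c4 = 2.
Row 2 already has 3; hence r2c3 = 2.
Filled in: 1 3 4 2 / 4 1 2 3 / 2 4 3 1 / 3 2 1 4.

4 1 2 3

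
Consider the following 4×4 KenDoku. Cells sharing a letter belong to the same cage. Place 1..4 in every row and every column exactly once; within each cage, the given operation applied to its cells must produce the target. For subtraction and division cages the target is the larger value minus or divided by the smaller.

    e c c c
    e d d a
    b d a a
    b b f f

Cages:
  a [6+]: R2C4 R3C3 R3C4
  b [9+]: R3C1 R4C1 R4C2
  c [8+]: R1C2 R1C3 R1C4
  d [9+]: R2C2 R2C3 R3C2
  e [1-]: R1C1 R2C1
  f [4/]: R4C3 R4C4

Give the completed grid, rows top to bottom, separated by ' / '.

The only place for 2 in row 1 is R1C1.
The only place for 2 in row 4 is R4C2.
The only place for 3 in row 4 is R4C1.
3 is placed in column 1, leaving R2C1 = 1.
3 is placed in column 1, so R3C1 = 4.
4 is placed in row 3, leaving R3C2 = 3.
Column 2 now contains 3, which forces R2C2 = 4.
Cage d has sum 9, so R2C3 = 2.
Cage a has sum 6, leaving R2C4 = 3.
Column 3 already has 2, so R3C3 = 1.
Row 3 already has 1; hence R3C4 = 2.
1 is placed in column 3, which forces R4C3 = 4.
4 is placed in row 4, leaving R4C4 = 1.
Column 2 already has 4; hence R1C2 = 1.
Column 3 now contains 4, so R1C3 = 3.
Column 4 now contains 1, which forces R1C4 = 4.

2 1 3 4 / 1 4 2 3 / 4 3 1 2 / 3 2 4 1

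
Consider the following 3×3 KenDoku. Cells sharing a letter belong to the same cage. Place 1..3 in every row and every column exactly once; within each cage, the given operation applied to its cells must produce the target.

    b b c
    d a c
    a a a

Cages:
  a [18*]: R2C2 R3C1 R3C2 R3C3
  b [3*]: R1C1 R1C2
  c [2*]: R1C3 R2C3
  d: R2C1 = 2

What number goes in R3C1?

1

D is a freebie; hence R2C1 = 2.
The 4 cells of cage a must have product 18, leaving R2C2 = 3.
Row 2 now contains 2, leaving R2C3 = 1.
Cage b needs two cells with product 3, so R1C1 = 3.
3 is placed in column 2, so R1C2 = 1.
1 is placed in column 3, which forces R1C3 = 2.
Column 1 now contains 3, leaving R3C1 = 1.
1 is placed in column 2, which forces R3C2 = 2.
2 is placed in column 3, leaving R3C3 = 3.
Completed grid: 3 1 2 / 2 3 1 / 1 2 3.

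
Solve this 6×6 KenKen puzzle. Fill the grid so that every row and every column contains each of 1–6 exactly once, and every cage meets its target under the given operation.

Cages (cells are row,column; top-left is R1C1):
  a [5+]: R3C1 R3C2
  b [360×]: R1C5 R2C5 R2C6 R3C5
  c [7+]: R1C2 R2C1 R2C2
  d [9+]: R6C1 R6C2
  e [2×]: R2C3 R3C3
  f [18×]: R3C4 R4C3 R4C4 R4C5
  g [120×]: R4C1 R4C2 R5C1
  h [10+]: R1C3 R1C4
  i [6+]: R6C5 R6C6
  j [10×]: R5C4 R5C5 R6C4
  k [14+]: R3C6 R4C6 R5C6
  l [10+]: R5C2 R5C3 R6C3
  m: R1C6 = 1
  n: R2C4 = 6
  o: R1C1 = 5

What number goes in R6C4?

O is a freebie, which forces R1C1 = 5.
M is a freebie; hence R1C6 = 1.
Cage n is given, so R2C4 = 6.
Cage h's pair has sum 10, so R1C3 = 6.
Column 4 already has 6, leaving R1C4 = 4.
4 is placed in row 1, which forces R1C5 = 3.
Cage g needs product 120, leaving R4C2 = 5.
Row 1 already has 3, leaving R1C2 = 2.
Cage b has product 360, which forces R3C5 = 6.
The 4 cells of cage f must have product 18; hence R3C4 = 3.
Row 3 already has 3; hence R3C6 = 5.
Cage f needs product 18, so R4C3 = 3.
Row 4 now contains 3, leaving R4C6 = 6.
Column 6 now contains 6; hence R5C6 = 3.
Cage b needs product 360, so R2C5 = 5.
Column 6 now contains 5; hence R2C6 = 4.
Row 4 now contains 6, so R4C1 = 4.
The 3 cells of cage g must have product 120; hence R5C1 = 6.
Column 1 now contains 6; hence R6C1 = 3.
Row 6 already has 3, so R6C2 = 6.
Column 6 already has 4, so R6C6 = 2.
Cage c needs sum 7, which forces R2C1 = 2.
Cage c has sum 7, so R2C2 = 3.
2 is placed in row 2, leaving R2C3 = 1.
Column 1 already has 4; hence R3C1 = 1.
Cage a needs two cells with sum 5, leaving R3C2 = 4.
Column 3 now contains 1, leaving R3C3 = 2.
4 is placed in column 2, so R5C2 = 1.
Row 5 already has 1; hence R5C5 = 2.
2 is placed in row 6; hence R6C5 = 4.
Cage f needs product 18, which forces R4C4 = 2.
Column 5 already has 2; hence R4C5 = 1.
Cage l needs sum 10, so R5C3 = 4.
Row 5 already has 2, leaving R5C4 = 5.
4 is placed in row 6; hence R6C3 = 5.
Cage j needs product 10, leaving R6C4 = 1.
Completed grid: 5 2 6 4 3 1 / 2 3 1 6 5 4 / 1 4 2 3 6 5 / 4 5 3 2 1 6 / 6 1 4 5 2 3 / 3 6 5 1 4 2.

1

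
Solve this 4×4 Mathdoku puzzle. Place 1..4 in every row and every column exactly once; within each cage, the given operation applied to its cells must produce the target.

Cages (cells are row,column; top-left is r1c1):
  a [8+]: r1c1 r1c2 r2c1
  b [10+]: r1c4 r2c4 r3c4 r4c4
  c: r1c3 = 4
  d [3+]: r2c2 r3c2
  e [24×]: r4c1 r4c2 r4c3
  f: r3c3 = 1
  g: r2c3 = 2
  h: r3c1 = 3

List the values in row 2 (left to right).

4 1 2 3

Cage c is a single given cell; hence r1c3 = 4.
G is a freebie; hence r2c3 = 2.
Cage h is a single given cell; hence r3c1 = 3.
Cage f is a single given cell, so r3c3 = 1.
Column 3 now contains 2, so r4c3 = 3.
Cage a has sum 8, so r1c1 = 1.
Cage a has sum 8; hence r1c2 = 3.
3 is placed in row 1; hence r1c4 = 2.
Cage a needs sum 8, which forces r2c1 = 4.
2 is placed in row 2; hence r2c2 = 1.
1 is placed in row 2, leaving r2c4 = 3.
Row 3 already has 1; hence r3c2 = 2.
2 is placed in column 4, leaving r3c4 = 4.
Column 1 now contains 4, so r4c1 = 2.
Column 2 now contains 2, which forces r4c2 = 4.
Column 4 already has 4, so r4c4 = 1.
Completed grid: 1 3 4 2 / 4 1 2 3 / 3 2 1 4 / 2 4 3 1.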